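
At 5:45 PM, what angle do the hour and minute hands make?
Hour hand position: 5 x 30 + 45 x 0.5 = 172.5 degrees
Minute hand position: 45 x 6 = 270 degrees
Difference: |172.5 - 270| = 97.5 degrees
The angle between the hands is 97.5 degrees

Final answer: 97.5 degrees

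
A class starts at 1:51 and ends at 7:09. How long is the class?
From 1:51 to 7:09:
(7 x 60 + 9) - (1 x 60 + 51) = 429 - 111 = 318 minutes
= 5 hours and 18 minutes

Final answer: 5 hours and 18 minutes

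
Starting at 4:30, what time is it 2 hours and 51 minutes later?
Starting time: 4:30
Adding 51 minutes to 30 minutes: 30 + 51 = 81 minutes = 1 hour and 21 minutes
Adding 2 hours: 4 + 2 + 1 (carry) = 7
Final time: 7:21

Final answer: 7:21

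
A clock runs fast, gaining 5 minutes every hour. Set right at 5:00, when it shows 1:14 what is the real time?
For every 60 true minutes, the faulty clock advances 65 minutes, so 1 faulty-clock minute corresponds to 60/65 true minutes.
From 5:00 to 1:14 on the faulty dial is 494 minutes.
True elapsed: 494 x 60/65 = 456 minutes = 7 hours and 36 minutes.
True time: 5:00 + 7 hours and 36 minutes = 12:36.

Final answer: 12:36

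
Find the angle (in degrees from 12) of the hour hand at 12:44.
The hour hand moves 30 degrees per hour and 0.5 degrees per minute.
At 12:44: (0) x 30 + 44 x 0.5 = 0 + 22 = 22 degrees

Final answer: 22 degrees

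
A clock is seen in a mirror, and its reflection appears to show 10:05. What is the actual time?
Reflection across the vertical (12-6) axis maps a hand at angle A degrees to (360 - A) degrees, which sends a reading of T minutes past 12:00 to (720 - T) minutes past 12:00.
Mirror reads 10:05 = 605 minutes past 12:00.
Actual time: (720 - 605) mod 720 = 115 minutes = 1:55.

Final answer: 1:55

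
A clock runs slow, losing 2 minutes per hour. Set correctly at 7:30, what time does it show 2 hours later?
For every 60 true minutes, the faulty clock advances 60 - 2 = 58 minutes.
True elapsed: 2 hours = 120 minutes.
Faulty clock advances: 120 x 58/60 = 116 minutes (drift: 4 minutes behind).
Shown time: 7:30 + 116 minutes = 9:26.

Final answer: 9:26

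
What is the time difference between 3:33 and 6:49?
From 3:33 to 6:49:
(6 x 60 + 49) - (3 x 60 + 33) = 409 - 213 = 196 minutes
= 3 hours and 16 minutes

Final answer: 3 hours and 16 minutes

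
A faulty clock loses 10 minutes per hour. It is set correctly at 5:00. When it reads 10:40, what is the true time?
For every 60 true minutes, the faulty clock advances 50 minutes, so 1 faulty-clock minute corresponds to 60/50 true minutes.
From 5:00 to 10:40 on the faulty dial is 340 minutes.
True elapsed: 340 x 60/50 = 408 minutes = 6 hours and 48 minutes.
True time: 5:00 + 6 hours and 48 minutes = 11:48.

Final answer: 11:48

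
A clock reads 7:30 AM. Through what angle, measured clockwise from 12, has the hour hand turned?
The hour hand moves 30 degrees per hour and 0.5 degrees per minute.
At 7:30: (7) x 30 + 30 x 0.5 = 210 + 15 = 225 degrees

Final answer: 225 degrees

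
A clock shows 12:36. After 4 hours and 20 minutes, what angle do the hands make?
First find the time 4 hours and 20 minutes after 12:36.
Total minutes: 12 x 60 + 36 + 4 x 60 + 20 = 1016.
1016 mod 720 = 296 minutes = 4:56.
Now compute the angle at 4:56:
Hour hand: 4 x 30 + 56 x 0.5 = 148 degrees
Minute hand: 56 x 6 = 336 degrees
Difference: |148 - 336| = 188 degrees
Smaller angle: 360 - 188 = 172 degrees

Final answer: 172 degrees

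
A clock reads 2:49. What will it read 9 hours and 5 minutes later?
Starting time: 2:49
Adding 5 minutes to 49 minutes: 49 + 5 = 54 minutes
Adding 9 hours: 2 + 9 = 11
Final time: 11:54

Final answer: 11:54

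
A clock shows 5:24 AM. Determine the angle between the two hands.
Hour hand position: 5 x 30 + 24 x 0.5 = 162 degrees
Minute hand position: 24 x 6 = 144 degrees
Difference: |162 - 144| = 18 degrees
The angle between the hands is 18 degrees

Final answer: 18 degrees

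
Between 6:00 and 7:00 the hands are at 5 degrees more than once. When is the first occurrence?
At t minutes past 6:00, the hour hand is at 30 x 6 + 0.5t degrees and the minute hand is at 6t degrees.
The smaller angle between them is 5 degrees when |30H - 5.5t| = 5 or |30H - 5.5t| = 355.
With H = 6, solve 30 x 6 - 5.5t = +/- target for each target:
  t = (30 x 6 - 5) / 5.5 = 31.82
  t = (30 x 6 + 5) / 5.5 = 33.64
  t = (30 x 6 - 355) / 5.5 = -31.82 (outside (0, 60))
  t = (30 x 6 + 355) / 5.5 = 97.27 (outside (0, 60))
Valid solutions in (0, 60): {31.82, 33.64} minutes.
The first occurrence is t = 31.82 minutes.
The hands form a 5-degree angle at 31.82 minutes past 6:00.

Final answer: 31.82 minutes past 6:00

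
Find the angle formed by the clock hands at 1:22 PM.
Hour hand position: 1 x 30 + 22 x 0.5 = 41 degrees
Minute hand position: 22 x 6 = 132 degrees
Difference: |41 - 132| = 91 degrees
The angle between the hands is 91 degrees

Final answer: 91 degrees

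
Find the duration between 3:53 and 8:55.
From 3:53 to 8:55:
(8 x 60 + 55) - (3 x 60 + 53) = 535 - 233 = 302 minutes
= 5 hours and 2 minutes

Final answer: 5 hours and 2 minutes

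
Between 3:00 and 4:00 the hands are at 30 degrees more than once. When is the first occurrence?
At t minutes past 3:00, the hour hand is at 30 x 3 + 0.5t degrees and the minute hand is at 6t degrees.
The smaller angle between them is 30 degrees when |30H - 5.5t| = 30 or |30H - 5.5t| = 330.
With H = 3, solve 30 x 3 - 5.5t = +/- target for each target:
  t = (30 x 3 - 30) / 5.5 = 10.91
  t = (30 x 3 + 30) / 5.5 = 21.82
  t = (30 x 3 - 330) / 5.5 = -43.64 (outside (0, 60))
  t = (30 x 3 + 330) / 5.5 = 76.36 (outside (0, 60))
Valid solutions in (0, 60): {10.91, 21.82} minutes.
The first occurrence is t = 10.91 minutes.
The hands form a 30-degree angle at 10.91 minutes past 3:00.

Final answer: 10.91 minutes past 3:00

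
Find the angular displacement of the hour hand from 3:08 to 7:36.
The hour hand moves 0.5 degrees per minute.
Time elapsed: 7:36 - 3:08 = 268 minutes
Angular displacement: 268 x 0.5 = 134 degrees

Final answer: 134 degrees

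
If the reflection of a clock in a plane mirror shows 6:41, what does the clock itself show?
Reflection across the vertical (12-6) axis maps a hand at angle A degrees to (360 - A) degrees, which sends a reading of T minutes past 12:00 to (720 - T) minutes past 12:00.
Mirror reads 6:41 = 401 minutes past 12:00.
Actual time: (720 - 401) mod 720 = 319 minutes = 5:19.

Final answer: 5:19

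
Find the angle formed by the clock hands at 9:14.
Hour hand position: 9 x 30 + 14 x 0.5 = 277 degrees
Minute hand position: 14 x 6 = 84 degrees
Difference: |277 - 84| = 193 degrees
Since 193 > 180, the smaller angle is 360 - 193 = 167 degrees

Final answer: 167 degrees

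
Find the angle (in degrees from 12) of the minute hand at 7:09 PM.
The minute hand moves 6 degrees per minute.
At 7:09: 9 x 6 = 54 degrees

Final answer: 54 degrees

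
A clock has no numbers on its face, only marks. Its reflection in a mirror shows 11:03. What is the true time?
Reflection across the vertical (12-6) axis maps a hand at angle A degrees to (360 - A) degrees, which sends a reading of T minutes past 12:00 to (720 - T) minutes past 12:00.
Mirror reads 11:03 = 663 minutes past 12:00.
Actual time: (720 - 663) mod 720 = 57 minutes = 12:57.

Final answer: 12:57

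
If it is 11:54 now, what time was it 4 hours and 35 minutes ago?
Starting time: 11:54 = 714 total minutes past 12:00
Subtracting: 4 hours and 35 minutes = 275 minutes
714 - 275 = 439 minutes
= 7 hours and 19 minutes past 12:00 = 7:19

Final answer: 7:19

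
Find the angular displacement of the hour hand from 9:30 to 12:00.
The hour hand moves 0.5 degrees per minute.
Time elapsed: 12:00 - 9:30 = 150 minutes
Angular displacement: 150 x 0.5 = 75 degrees

Final answer: 75 degrees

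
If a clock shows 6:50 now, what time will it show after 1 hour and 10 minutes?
Starting time: 6:50
Adding 10 minutes to 50 minutes: 50 + 10 = 60 minutes = 1 hour
Adding 1 hour: 6 + 1 + 1 (carry) = 8
Final time: 8:00

Final answer: 8:00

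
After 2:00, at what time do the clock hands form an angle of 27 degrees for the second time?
At t minutes past 2:00, the hour hand is at 30 x 2 + 0.5t degrees and the minute hand is at 6t degrees.
The smaller angle between them is 27 degrees when |30H - 5.5t| = 27 or |30H - 5.5t| = 333.
With H = 2, solve 30 x 2 - 5.5t = +/- target for each target:
  t = (30 x 2 - 27) / 5.5 = 6
  t = (30 x 2 + 27) / 5.5 = 15.82
  t = (30 x 2 - 333) / 5.5 = -49.64 (outside (0, 60))
  t = (30 x 2 + 333) / 5.5 = 71.45 (outside (0, 60))
Valid solutions in (0, 60): {6, 15.82} minutes.
The second occurrence is t = 15.82 minutes.
The hands form a 27-degree angle at 15.82 minutes past 2:00.

Final answer: 15.82 minutes past 2:00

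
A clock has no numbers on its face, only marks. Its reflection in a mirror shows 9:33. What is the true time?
Reflection across the vertical (12-6) axis maps a hand at angle A degrees to (360 - A) degrees, which sends a reading of T minutes past 12:00 to (720 - T) minutes past 12:00.
Mirror reads 9:33 = 573 minutes past 12:00.
Actual time: (720 - 573) mod 720 = 147 minutes = 2:27.

Final answer: 2:27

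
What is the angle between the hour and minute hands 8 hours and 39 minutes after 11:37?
First find the time 8 hours and 39 minutes after 11:37.
Total minutes: 11 x 60 + 37 + 8 x 60 + 39 = 1216.
1216 mod 720 = 496 minutes = 8:16.
Now compute the angle at 8:16:
Hour hand: 8 x 30 + 16 x 0.5 = 248 degrees
Minute hand: 16 x 6 = 96 degrees
Difference: |248 - 96| = 152 degrees
The angle is 152 degrees

Final answer: 152 degrees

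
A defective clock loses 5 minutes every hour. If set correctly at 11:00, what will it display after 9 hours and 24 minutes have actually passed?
For every 60 true minutes, the faulty clock advances 60 - 5 = 55 minutes.
True elapsed: 9 hours and 24 minutes = 564 minutes.
Faulty clock advances: 564 x 55/60 = 517 minutes (drift: 47 minutes behind).
Shown time: 11:00 + 517 minutes = 7:37.

Final answer: 7:37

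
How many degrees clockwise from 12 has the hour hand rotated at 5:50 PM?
The hour hand moves 30 degrees per hour and 0.5 degrees per minute.
At 5:50: (5) x 30 + 50 x 0.5 = 150 + 25 = 175 degrees

Final answer: 175 degrees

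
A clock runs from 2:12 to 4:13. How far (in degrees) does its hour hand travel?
The hour hand moves 0.5 degrees per minute.
Time elapsed: 4:13 - 2:12 = 121 minutes
Angular displacement: 121 x 0.5 = 60.5 degrees

Final answer: 60.5 degrees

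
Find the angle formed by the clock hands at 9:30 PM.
Hour hand position: 9 x 30 + 30 x 0.5 = 285 degrees
Minute hand position: 30 x 6 = 180 degrees
Difference: |285 - 180| = 105 degrees
The angle between the hands is 105 degrees

Final answer: 105 degrees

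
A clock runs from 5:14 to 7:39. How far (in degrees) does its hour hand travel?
The hour hand moves 0.5 degrees per minute.
Time elapsed: 7:39 - 5:14 = 145 minutes
Angular displacement: 145 x 0.5 = 72.5 degrees

Final answer: 72.5 degrees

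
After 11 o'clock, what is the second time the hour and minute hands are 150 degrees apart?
At t minutes past 11:00, the hour hand is at 30 x 11 + 0.5t degrees and the minute hand is at 6t degrees.
The smaller angle between them is 150 degrees when |30H - 5.5t| = 150 or |30H - 5.5t| = 210.
With H = 11, solve 30 x 11 - 5.5t = +/- target for each target:
  t = (30 x 11 - 150) / 5.5 = 32.73
  t = (30 x 11 + 150) / 5.5 = 87.27 (outside (0, 60))
  t = (30 x 11 - 210) / 5.5 = 21.82
  t = (30 x 11 + 210) / 5.5 = 98.18 (outside (0, 60))
Valid solutions in (0, 60): {21.82, 32.73} minutes.
The second occurrence is t = 32.73 minutes.
The hands form a 150-degree angle at 32.73 minutes past 11:00.

Final answer: 32.73 minutes past 11:00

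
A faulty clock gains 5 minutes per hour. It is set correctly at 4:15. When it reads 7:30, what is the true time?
For every 60 true minutes, the faulty clock advances 65 minutes, so 1 faulty-clock minute corresponds to 60/65 true minutes.
From 4:15 to 7:30 on the faulty dial is 195 minutes.
True elapsed: 195 x 60/65 = 180 minutes = 3 hours.
True time: 4:15 + 3 hours = 7:15.

Final answer: 7:15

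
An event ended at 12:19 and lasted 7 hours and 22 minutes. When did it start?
Starting time: 12:19 = 19 total minutes past 12:00
Subtracting: 7 hours and 22 minutes = 442 minutes
19 - 442 = -423 (negative, add 12 hours = 720) = 297 minutes
= 4 hours and 57 minutes past 12:00 = 4:57

Final answer: 4:57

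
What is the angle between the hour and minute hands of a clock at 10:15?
Hour hand position: 10 x 30 + 15 x 0.5 = 307.5 degrees
Minute hand position: 15 x 6 = 90 degrees
Difference: |307.5 - 90| = 217.5 degrees
Since 217.5 > 180, the smaller angle is 360 - 217.5 = 142.5 degrees

Final answer: 142.5 degrees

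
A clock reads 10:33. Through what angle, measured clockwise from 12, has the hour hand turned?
The hour hand moves 30 degrees per hour and 0.5 degrees per minute.
At 10:33: (10) x 30 + 33 x 0.5 = 300 + 16.5 = 316.5 degrees

Final answer: 316.5 degrees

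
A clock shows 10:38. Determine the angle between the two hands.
Hour hand position: 10 x 30 + 38 x 0.5 = 319 degrees
Minute hand position: 38 x 6 = 228 degrees
Difference: |319 - 228| = 91 degrees
The angle between the hands is 91 degrees

Final answer: 91 degrees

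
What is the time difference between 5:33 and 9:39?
From 5:33 to 9:39:
(9 x 60 + 39) - (5 x 60 + 33) = 579 - 333 = 246 minutes
= 4 hours and 6 minutes

Final answer: 4 hours and 6 minutes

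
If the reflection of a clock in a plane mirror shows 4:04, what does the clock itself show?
Reflection across the vertical (12-6) axis maps a hand at angle A degrees to (360 - A) degrees, which sends a reading of T minutes past 12:00 to (720 - T) minutes past 12:00.
Mirror reads 4:04 = 244 minutes past 12:00.
Actual time: (720 - 244) mod 720 = 476 minutes = 7:56.

Final answer: 7:56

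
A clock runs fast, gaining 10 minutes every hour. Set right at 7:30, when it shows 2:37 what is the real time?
For every 60 true minutes, the faulty clock advances 70 minutes, so 1 faulty-clock minute corresponds to 60/70 true minutes.
From 7:30 to 2:37 on the faulty dial is 427 minutes.
True elapsed: 427 x 60/70 = 366 minutes = 6 hours and 6 minutes.
True time: 7:30 + 6 hours and 6 minutes = 1:36.

Final answer: 1:36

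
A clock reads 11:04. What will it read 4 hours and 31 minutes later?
Starting time: 11:04
Adding 31 minutes to 4 minutes: 4 + 31 = 35 minutes
Adding 4 hours: 11 + 4 = 15 - 12 = 3
Final time: 3:35

Final answer: 3:35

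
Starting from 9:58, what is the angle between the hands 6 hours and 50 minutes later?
First find the time 6 hours and 50 minutes after 9:58.
Total minutes: 9 x 60 + 58 + 6 x 60 + 50 = 1008.
1008 mod 720 = 288 minutes = 4:48.
Now compute the angle at 4:48:
Hour hand: 4 x 30 + 48 x 0.5 = 144 degrees
Minute hand: 48 x 6 = 288 degrees
Difference: |144 - 288| = 144 degrees
The angle is 144 degrees

Final answer: 144 degrees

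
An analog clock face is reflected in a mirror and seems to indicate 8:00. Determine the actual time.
Reflection across the vertical (12-6) axis maps a hand at angle A degrees to (360 - A) degrees, which sends a reading of T minutes past 12:00 to (720 - T) minutes past 12:00.
Mirror reads 8:00 = 480 minutes past 12:00.
Actual time: (720 - 480) mod 720 = 240 minutes = 4:00.

Final answer: 4:00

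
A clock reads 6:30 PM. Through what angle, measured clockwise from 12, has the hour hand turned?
The hour hand moves 30 degrees per hour and 0.5 degrees per minute.
At 6:30: (6) x 30 + 30 x 0.5 = 180 + 15 = 195 degrees

Final answer: 195 degrees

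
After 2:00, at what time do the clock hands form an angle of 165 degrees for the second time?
At t minutes past 2:00, the hour hand is at 30 x 2 + 0.5t degrees and the minute hand is at 6t degrees.
The smaller angle between them is 165 degrees when |30H - 5.5t| = 165 or |30H - 5.5t| = 195.
With H = 2, solve 30 x 2 - 5.5t = +/- target for each target:
  t = (30 x 2 - 165) / 5.5 = -19.09 (outside (0, 60))
  t = (30 x 2 + 165) / 5.5 = 40.91
  t = (30 x 2 - 195) / 5.5 = -24.55 (outside (0, 60))
  t = (30 x 2 + 195) / 5.5 = 46.36
Valid solutions in (0, 60): {40.91, 46.36} minutes.
The second occurrence is t = 46.36 minutes.
The hands form a 165-degree angle at 46.36 minutes past 2:00.

Final answer: 46.36 minutes past 2:00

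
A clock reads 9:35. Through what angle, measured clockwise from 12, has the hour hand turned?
The hour hand moves 30 degrees per hour and 0.5 degrees per minute.
At 9:35: (9) x 30 + 35 x 0.5 = 270 + 17.5 = 287.5 degrees

Final answer: 287.5 degrees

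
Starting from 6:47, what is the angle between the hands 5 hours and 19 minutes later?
First find the time 5 hours and 19 minutes after 6:47.
Total minutes: 6 x 60 + 47 + 5 x 60 + 19 = 726.
726 mod 720 = 6 minutes = 12:06.
Now compute the angle at 12:06:
Hour hand: 0 x 30 + 6 x 0.5 = 3 degrees
Minute hand: 6 x 6 = 36 degrees
Difference: |3 - 36| = 33 degrees
The angle is 33 degrees

Final answer: 33 degrees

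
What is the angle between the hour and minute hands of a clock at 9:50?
Hour hand position: 9 x 30 + 50 x 0.5 = 295 degrees
Minute hand position: 50 x 6 = 300 degrees
Difference: |295 - 300| = 5 degrees
The angle between the hands is 5 degrees

Final answer: 5 degrees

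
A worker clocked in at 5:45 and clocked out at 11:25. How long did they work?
From 5:45 to 11:25:
(11 x 60 + 25) - (5 x 60 + 45) = 685 - 345 = 340 minutes
= 5 hours and 40 minutes

Final answer: 5 hours and 40 minutes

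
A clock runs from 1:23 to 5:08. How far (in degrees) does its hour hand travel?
The hour hand moves 0.5 degrees per minute.
Time elapsed: 5:08 - 1:23 = 225 minutes
Angular displacement: 225 x 0.5 = 112.5 degrees

Final answer: 112.5 degrees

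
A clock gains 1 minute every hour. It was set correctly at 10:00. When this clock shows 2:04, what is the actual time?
For every 60 true minutes, the faulty clock advances 61 minutes, so 1 faulty-clock minute corresponds to 60/61 true minutes.
From 10:00 to 2:04 on the faulty dial is 244 minutes.
True elapsed: 244 x 60/61 = 240 minutes = 4 hours.
True time: 10:00 + 4 hours = 2:00.

Final answer: 2:00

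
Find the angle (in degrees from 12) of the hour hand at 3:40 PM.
The hour hand moves 30 degrees per hour and 0.5 degrees per minute.
At 3:40: (3) x 30 + 40 x 0.5 = 90 + 20 = 110 degrees

Final answer: 110 degrees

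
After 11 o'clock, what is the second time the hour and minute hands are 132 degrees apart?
At t minutes past 11:00, the hour hand is at 30 x 11 + 0.5t degrees and the minute hand is at 6t degrees.
The smaller angle between them is 132 degrees when |30H - 5.5t| = 132 or |30H - 5.5t| = 228.
With H = 11, solve 30 x 11 - 5.5t = +/- target for each target:
  t = (30 x 11 - 132) / 5.5 = 36
  t = (30 x 11 + 132) / 5.5 = 84 (outside (0, 60))
  t = (30 x 11 - 228) / 5.5 = 18.55
  t = (30 x 11 + 228) / 5.5 = 101.45 (outside (0, 60))
Valid solutions in (0, 60): {18.55, 36} minutes.
The second occurrence is t = 36 minutes.
The hands form a 132-degree angle at 36 minutes past 11:00.

Final answer: 36 minutes past 11:00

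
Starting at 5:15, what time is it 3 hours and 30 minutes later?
Starting time: 5:15
Adding 30 minutes to 15 minutes: 15 + 30 = 45 minutes
Adding 3 hours: 5 + 3 = 8
Final time: 8:45

Final answer: 8:45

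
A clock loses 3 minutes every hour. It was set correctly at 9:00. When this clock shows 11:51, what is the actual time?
For every 60 true minutes, the faulty clock advances 57 minutes, so 1 faulty-clock minute corresponds to 60/57 true minutes.
From 9:00 to 11:51 on the faulty dial is 171 minutes.
True elapsed: 171 x 60/57 = 180 minutes = 3 hours.
True time: 9:00 + 3 hours = 12:00.

Final answer: 12:00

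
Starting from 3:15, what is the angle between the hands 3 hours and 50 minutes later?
First find the time 3 hours and 50 minutes after 3:15.
Total minutes: 3 x 60 + 15 + 3 x 60 + 50 = 425.
425 mod 720 = 425 minutes = 7:05.
Now compute the angle at 7:05:
Hour hand: 7 x 30 + 5 x 0.5 = 212.5 degrees
Minute hand: 5 x 6 = 30 degrees
Difference: |212.5 - 30| = 182.5 degrees
Smaller angle: 360 - 182.5 = 177.5 degrees

Final answer: 177.5 degrees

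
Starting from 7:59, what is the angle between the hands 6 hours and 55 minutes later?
First find the time 6 hours and 55 minutes after 7:59.
Total minutes: 7 x 60 + 59 + 6 x 60 + 55 = 894.
894 mod 720 = 174 minutes = 2:54.
Now compute the angle at 2:54:
Hour hand: 2 x 30 + 54 x 0.5 = 87 degrees
Minute hand: 54 x 6 = 324 degrees
Difference: |87 - 324| = 237 degrees
Smaller angle: 360 - 237 = 123 degrees

Final answer: 123 degrees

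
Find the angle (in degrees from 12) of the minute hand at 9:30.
The minute hand moves 6 degrees per minute.
At 9:30: 30 x 6 = 180 degrees

Final answer: 180 degrees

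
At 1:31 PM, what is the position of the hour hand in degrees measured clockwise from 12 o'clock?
The hour hand moves 30 degrees per hour and 0.5 degrees per minute.
At 1:31: (1) x 30 + 31 x 0.5 = 30 + 15.5 = 45.5 degrees

Final answer: 45.5 degrees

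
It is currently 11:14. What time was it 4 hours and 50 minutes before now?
Starting time: 11:14 = 674 total minutes past 12:00
Subtracting: 4 hours and 50 minutes = 290 minutes
674 - 290 = 384 minutes
= 6 hours and 24 minutes past 12:00 = 6:24

Final answer: 6:24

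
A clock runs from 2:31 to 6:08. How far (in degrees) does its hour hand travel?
The hour hand moves 0.5 degrees per minute.
Time elapsed: 6:08 - 2:31 = 217 minutes
Angular displacement: 217 x 0.5 = 108.5 degrees

Final answer: 108.5 degrees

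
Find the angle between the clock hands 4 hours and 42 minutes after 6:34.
First find the time 4 hours and 42 minutes after 6:34.
Total minutes: 6 x 60 + 34 + 4 x 60 + 42 = 676.
676 mod 720 = 676 minutes = 11:16.
Now compute the angle at 11:16:
Hour hand: 11 x 30 + 16 x 0.5 = 338 degrees
Minute hand: 16 x 6 = 96 degrees
Difference: |338 - 96| = 242 degrees
Smaller angle: 360 - 242 = 118 degrees

Final answer: 118 degrees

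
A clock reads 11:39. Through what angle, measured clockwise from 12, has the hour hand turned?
The hour hand moves 30 degrees per hour and 0.5 degrees per minute.
At 11:39: (11) x 30 + 39 x 0.5 = 330 + 19.5 = 349.5 degrees

Final answer: 349.5 degrees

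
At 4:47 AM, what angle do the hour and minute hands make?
Hour hand position: 4 x 30 + 47 x 0.5 = 143.5 degrees
Minute hand position: 47 x 6 = 282 degrees
Difference: |143.5 - 282| = 138.5 degrees
The angle between the hands is 138.5 degrees

Final answer: 138.5 degrees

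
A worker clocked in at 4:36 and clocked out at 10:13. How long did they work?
From 4:36 to 10:13:
(10 x 60 + 13) - (4 x 60 + 36) = 613 - 276 = 337 minutes
= 5 hours and 37 minutes

Final answer: 5 hours and 37 minutes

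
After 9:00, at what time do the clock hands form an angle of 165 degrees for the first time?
At t minutes past 9:00, the hour hand is at 30 x 9 + 0.5t degrees and the minute hand is at 6t degrees.
The smaller angle between them is 165 degrees when |30H - 5.5t| = 165 or |30H - 5.5t| = 195.
With H = 9, solve 30 x 9 - 5.5t = +/- target for each target:
  t = (30 x 9 - 165) / 5.5 = 19.09
  t = (30 x 9 + 165) / 5.5 = 79.09 (outside (0, 60))
  t = (30 x 9 - 195) / 5.5 = 13.64
  t = (30 x 9 + 195) / 5.5 = 84.55 (outside (0, 60))
Valid solutions in (0, 60): {13.64, 19.09} minutes.
The first occurrence is t = 13.64 minutes.
The hands form a 165-degree angle at 13.64 minutes past 9:00.

Final answer: 13.64 minutes past 9:00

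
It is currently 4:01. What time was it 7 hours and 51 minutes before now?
Starting time: 4:01 = 241 total minutes past 12:00
Subtracting: 7 hours and 51 minutes = 471 minutes
241 - 471 = -230 (negative, add 12 hours = 720) = 490 minutes
= 8 hours and 10 minutes past 12:00 = 8:10

Final answer: 8:10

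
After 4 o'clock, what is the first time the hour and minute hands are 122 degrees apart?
At t minutes past 4:00, the hour hand is at 30 x 4 + 0.5t degrees and the minute hand is at 6t degrees.
The smaller angle between them is 122 degrees when |30H - 5.5t| = 122 or |30H - 5.5t| = 238.
With H = 4, solve 30 x 4 - 5.5t = +/- target for each target:
  t = (30 x 4 - 122) / 5.5 = -0.36 (outside (0, 60))
  t = (30 x 4 + 122) / 5.5 = 44
  t = (30 x 4 - 238) / 5.5 = -21.45 (outside (0, 60))
  t = (30 x 4 + 238) / 5.5 = 65.09 (outside (0, 60))
Valid solutions in (0, 60): {44} minutes.
The first occurrence is t = 44 minutes.
The hands form a 122-degree angle at 44 minutes past 4:00.

Final answer: 44 minutes past 4:00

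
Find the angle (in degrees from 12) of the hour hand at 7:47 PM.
The hour hand moves 30 degrees per hour and 0.5 degrees per minute.
At 7:47: (7) x 30 + 47 x 0.5 = 210 + 23.5 = 233.5 degrees

Final answer: 233.5 degrees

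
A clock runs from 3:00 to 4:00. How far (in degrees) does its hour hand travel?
The hour hand moves 0.5 degrees per minute.
Time elapsed: 4:00 - 3:00 = 60 minutes
Angular displacement: 60 x 0.5 = 30 degrees

Final answer: 30 degrees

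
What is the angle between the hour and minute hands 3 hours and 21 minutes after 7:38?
First find the time 3 hours and 21 minutes after 7:38.
Total minutes: 7 x 60 + 38 + 3 x 60 + 21 = 659.
659 mod 720 = 659 minutes = 10:59.
Now compute the angle at 10:59:
Hour hand: 10 x 30 + 59 x 0.5 = 329.5 degrees
Minute hand: 59 x 6 = 354 degrees
Difference: |329.5 - 354| = 24.5 degrees
The angle is 24.5 degrees

Final answer: 24.5 degrees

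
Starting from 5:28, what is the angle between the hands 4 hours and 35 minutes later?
First find the time 4 hours and 35 minutes after 5:28.
Total minutes: 5 x 60 + 28 + 4 x 60 + 35 = 603.
603 mod 720 = 603 minutes = 10:03.
Now compute the angle at 10:03:
Hour hand: 10 x 30 + 3 x 0.5 = 301.5 degrees
Minute hand: 3 x 6 = 18 degrees
Difference: |301.5 - 18| = 283.5 degrees
Smaller angle: 360 - 283.5 = 76.5 degrees

Final answer: 76.5 degrees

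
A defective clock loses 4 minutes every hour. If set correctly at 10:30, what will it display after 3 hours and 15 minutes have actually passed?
For every 60 true minutes, the faulty clock advances 60 - 4 = 56 minutes.
True elapsed: 3 hours and 15 minutes = 195 minutes.
Faulty clock advances: 195 x 56/60 = 182 minutes (drift: 13 minutes behind).
Shown time: 10:30 + 182 minutes = 1:32.

Final answer: 1:32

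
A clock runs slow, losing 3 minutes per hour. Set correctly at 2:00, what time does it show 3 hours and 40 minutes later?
For every 60 true minutes, the faulty clock advances 60 - 3 = 57 minutes.
True elapsed: 3 hours and 40 minutes = 220 minutes.
Faulty clock advances: 220 x 57/60 = 209 minutes (drift: 11 minutes behind).
Shown time: 2:00 + 209 minutes = 5:29.

Final answer: 5:29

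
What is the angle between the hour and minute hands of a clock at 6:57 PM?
Hour hand position: 6 x 30 + 57 x 0.5 = 208.5 degrees
Minute hand position: 57 x 6 = 342 degrees
Difference: |208.5 - 342| = 133.5 degrees
The angle between the hands is 133.5 degrees

Final answer: 133.5 degrees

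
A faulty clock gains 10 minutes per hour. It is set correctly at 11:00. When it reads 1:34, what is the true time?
For every 60 true minutes, the faulty clock advances 70 minutes, so 1 faulty-clock minute corresponds to 60/70 true minutes.
From 11:00 to 1:34 on the faulty dial is 154 minutes.
True elapsed: 154 x 60/70 = 132 minutes = 2 hours and 12 minutes.
True time: 11:00 + 2 hours and 12 minutes = 1:12.

Final answer: 1:12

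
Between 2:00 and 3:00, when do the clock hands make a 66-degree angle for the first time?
At t minutes past 2:00, the hour hand is at 30 x 2 + 0.5t degrees and the minute hand is at 6t degrees.
The smaller angle between them is 66 degrees when |30H - 5.5t| = 66 or |30H - 5.5t| = 294.
With H = 2, solve 30 x 2 - 5.5t = +/- target for each target:
  t = (30 x 2 - 66) / 5.5 = -1.09 (outside (0, 60))
  t = (30 x 2 + 66) / 5.5 = 22.91
  t = (30 x 2 - 294) / 5.5 = -42.55 (outside (0, 60))
  t = (30 x 2 + 294) / 5.5 = 64.36 (outside (0, 60))
Valid solutions in (0, 60): {22.91} minutes.
The first occurrence is t = 22.91 minutes.
The hands form a 66-degree angle at 22.91 minutes past 2:00.

Final answer: 22.91 minutes past 2:00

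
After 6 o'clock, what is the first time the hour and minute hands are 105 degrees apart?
At t minutes past 6:00, the hour hand is at 30 x 6 + 0.5t degrees and the minute hand is at 6t degrees.
The smaller angle between them is 105 degrees when |30H - 5.5t| = 105 or |30H - 5.5t| = 255.
With H = 6, solve 30 x 6 - 5.5t = +/- target for each target:
  t = (30 x 6 - 105) / 5.5 = 13.64
  t = (30 x 6 + 105) / 5.5 = 51.82
  t = (30 x 6 - 255) / 5.5 = -13.64 (outside (0, 60))
  t = (30 x 6 + 255) / 5.5 = 79.09 (outside (0, 60))
Valid solutions in (0, 60): {13.64, 51.82} minutes.
The first occurrence is t = 13.64 minutes.
The hands form a 105-degree angle at 13.64 minutes past 6:00.

Final answer: 13.64 minutes past 6:00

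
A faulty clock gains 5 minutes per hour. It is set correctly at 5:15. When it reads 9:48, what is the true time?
For every 60 true minutes, the faulty clock advances 65 minutes, so 1 faulty-clock minute corresponds to 60/65 true minutes.
From 5:15 to 9:48 on the faulty dial is 273 minutes.
True elapsed: 273 x 60/65 = 252 minutes = 4 hours and 12 minutes.
True time: 5:15 + 4 hours and 12 minutes = 9:27.

Final answer: 9:27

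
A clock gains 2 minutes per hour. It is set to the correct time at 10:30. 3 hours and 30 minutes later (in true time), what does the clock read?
For every 60 true minutes, the faulty clock advances 60 + 2 = 62 minutes.
True elapsed: 3 hours and 30 minutes = 210 minutes.
Faulty clock advances: 210 x 62/60 = 217 minutes (drift: 7 minutes ahead).
Shown time: 10:30 + 217 minutes = 2:07.

Final answer: 2:07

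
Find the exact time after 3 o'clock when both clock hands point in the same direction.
The minute hand gains 5.5 degrees per minute on the hour hand.
At 3:00, the hour hand is at 90 degrees and the minute hand is at 0 degrees.
The gap is 90 degrees. Time to close: 90/5.5 = 60 x 3/11 = 16.36 minutes.
The hands overlap at 16.36 minutes past 3:00.

Final answer: 16.36 minutes past 3:00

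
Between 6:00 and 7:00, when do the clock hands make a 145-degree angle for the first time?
At t minutes past 6:00, the hour hand is at 30 x 6 + 0.5t degrees and the minute hand is at 6t degrees.
The smaller angle between them is 145 degrees when |30H - 5.5t| = 145 or |30H - 5.5t| = 215.
With H = 6, solve 30 x 6 - 5.5t = +/- target for each target:
  t = (30 x 6 - 145) / 5.5 = 6.36
  t = (30 x 6 + 145) / 5.5 = 59.09
  t = (30 x 6 - 215) / 5.5 = -6.36 (outside (0, 60))
  t = (30 x 6 + 215) / 5.5 = 71.82 (outside (0, 60))
Valid solutions in (0, 60): {6.36, 59.09} minutes.
The first occurrence is t = 6.36 minutes.
The hands form a 145-degree angle at 6.36 minutes past 6:00.

Final answer: 6.36 minutes past 6:00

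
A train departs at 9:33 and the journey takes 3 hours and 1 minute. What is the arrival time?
Starting time: 9:33
Adding 1 minute to 33 minutes: 33 + 1 = 34 minutes
Adding 3 hours: 9 + 3 = 12
Final time: 12:34

Final answer: 12:34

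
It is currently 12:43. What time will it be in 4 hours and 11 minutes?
Starting time: 12:43
Adding 11 minutes to 43 minutes: 43 + 11 = 54 minutes
Adding 4 hours: 12 + 4 = 16 - 12 = 4
Final time: 4:54

Final answer: 4:54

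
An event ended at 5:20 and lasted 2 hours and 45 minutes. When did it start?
Starting time: 5:20 = 320 total minutes past 12:00
Subtracting: 2 hours and 45 minutes = 165 minutes
320 - 165 = 155 minutes
= 2 hours and 35 minutes past 12:00 = 2:35

Final answer: 2:35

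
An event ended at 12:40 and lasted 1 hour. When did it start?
Starting time: 12:40 = 40 total minutes past 12:00
Subtracting: 1 hour = 60 minutes
40 - 60 = -20 (negative, add 12 hours = 720) = 700 minutes
= 11 hours and 40 minutes past 12:00 = 11:40

Final answer: 11:40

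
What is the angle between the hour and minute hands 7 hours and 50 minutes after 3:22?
First find the time 7 hours and 50 minutes after 3:22.
Total minutes: 3 x 60 + 22 + 7 x 60 + 50 = 672.
672 mod 720 = 672 minutes = 11:12.
Now compute the angle at 11:12:
Hour hand: 11 x 30 + 12 x 0.5 = 336 degrees
Minute hand: 12 x 6 = 72 degrees
Difference: |336 - 72| = 264 degrees
Smaller angle: 360 - 264 = 96 degrees

Final answer: 96 degrees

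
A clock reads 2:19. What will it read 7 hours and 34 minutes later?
Starting time: 2:19
Adding 34 minutes to 19 minutes: 19 + 34 = 53 minutes
Adding 7 hours: 2 + 7 = 9
Final time: 9:53

Final answer: 9:53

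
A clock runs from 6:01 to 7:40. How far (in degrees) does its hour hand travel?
The hour hand moves 0.5 degrees per minute.
Time elapsed: 7:40 - 6:01 = 99 minutes
Angular displacement: 99 x 0.5 = 49.5 degrees

Final answer: 49.5 degrees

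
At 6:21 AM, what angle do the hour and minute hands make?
Hour hand position: 6 x 30 + 21 x 0.5 = 190.5 degrees
Minute hand position: 21 x 6 = 126 degrees
Difference: |190.5 - 126| = 64.5 degrees
The angle between the hands is 64.5 degrees

Final answer: 64.5 degrees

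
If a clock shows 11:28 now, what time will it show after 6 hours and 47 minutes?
Starting time: 11:28
Adding 47 minutes to 28 minutes: 28 + 47 = 75 minutes = 1 hour and 15 minutes
Adding 6 hours: 11 + 6 + 1 (carry) = 18 - 12 = 6
Final time: 6:15

Final answer: 6:15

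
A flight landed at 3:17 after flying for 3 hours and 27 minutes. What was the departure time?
Starting time: 3:17 = 197 total minutes past 12:00
Subtracting: 3 hours and 27 minutes = 207 minutes
197 - 207 = -10 (negative, add 12 hours = 720) = 710 minutes
= 11 hours and 50 minutes past 12:00 = 11:50

Final answer: 11:50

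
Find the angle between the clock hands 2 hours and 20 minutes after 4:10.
First find the time 2 hours and 20 minutes after 4:10.
Total minutes: 4 x 60 + 10 + 2 x 60 + 20 = 390.
390 mod 720 = 390 minutes = 6:30.
Now compute the angle at 6:30:
Hour hand: 6 x 30 + 30 x 0.5 = 195 degrees
Minute hand: 30 x 6 = 180 degrees
Difference: |195 - 180| = 15 degrees
The angle is 15 degrees

Final answer: 15 degrees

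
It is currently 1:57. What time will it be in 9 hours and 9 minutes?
Starting time: 1:57
Adding 9 minutes to 57 minutes: 57 + 9 = 66 minutes = 1 hour and 6 minutes
Adding 9 hours: 1 + 9 + 1 (carry) = 11
Final time: 11:06

Final answer: 11:06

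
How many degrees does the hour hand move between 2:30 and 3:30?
The hour hand moves 0.5 degrees per minute.
Time elapsed: 3:30 - 2:30 = 60 minutes
Angular displacement: 60 x 0.5 = 30 degrees

Final answer: 30 degrees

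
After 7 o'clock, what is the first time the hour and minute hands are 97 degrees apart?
At t minutes past 7:00, the hour hand is at 30 x 7 + 0.5t degrees and the minute hand is at 6t degrees.
The smaller angle between them is 97 degrees when |30H - 5.5t| = 97 or |30H - 5.5t| = 263.
With H = 7, solve 30 x 7 - 5.5t = +/- target for each target:
  t = (30 x 7 - 97) / 5.5 = 20.55
  t = (30 x 7 + 97) / 5.5 = 55.82
  t = (30 x 7 - 263) / 5.5 = -9.64 (outside (0, 60))
  t = (30 x 7 + 263) / 5.5 = 86 (outside (0, 60))
Valid solutions in (0, 60): {20.55, 55.82} minutes.
The first occurrence is t = 20.55 minutes.
The hands form a 97-degree angle at 20.55 minutes past 7:00.

Final answer: 20.55 minutes past 7:00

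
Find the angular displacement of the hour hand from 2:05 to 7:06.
The hour hand moves 0.5 degrees per minute.
Time elapsed: 7:06 - 2:05 = 301 minutes
Angular displacement: 301 x 0.5 = 150.5 degrees

Final answer: 150.5 degrees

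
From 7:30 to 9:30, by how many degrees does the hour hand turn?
The hour hand moves 0.5 degrees per minute.
Time elapsed: 9:30 - 7:30 = 120 minutes
Angular displacement: 120 x 0.5 = 60 degrees

Final answer: 60 degrees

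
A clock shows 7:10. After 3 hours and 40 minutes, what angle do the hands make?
First find the time 3 hours and 40 minutes after 7:10.
Total minutes: 7 x 60 + 10 + 3 x 60 + 40 = 650.
650 mod 720 = 650 minutes = 10:50.
Now compute the angle at 10:50:
Hour hand: 10 x 30 + 50 x 0.5 = 325 degrees
Minute hand: 50 x 6 = 300 degrees
Difference: |325 - 300| = 25 degrees
The angle is 25 degrees

Final answer: 25 degrees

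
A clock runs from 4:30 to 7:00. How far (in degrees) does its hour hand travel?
The hour hand moves 0.5 degrees per minute.
Time elapsed: 7:00 - 4:30 = 150 minutes
Angular displacement: 150 x 0.5 = 75 degrees

Final answer: 75 degrees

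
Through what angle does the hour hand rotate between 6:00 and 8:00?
The hour hand moves 0.5 degrees per minute.
Time elapsed: 8:00 - 6:00 = 120 minutes
Angular displacement: 120 x 0.5 = 60 degrees

Final answer: 60 degrees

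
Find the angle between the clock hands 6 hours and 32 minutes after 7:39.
First find the time 6 hours and 32 minutes after 7:39.
Total minutes: 7 x 60 + 39 + 6 x 60 + 32 = 851.
851 mod 720 = 131 minutes = 2:11.
Now compute the angle at 2:11:
Hour hand: 2 x 30 + 11 x 0.5 = 65.5 degrees
Minute hand: 11 x 6 = 66 degrees
Difference: |65.5 - 66| = 0.5 degrees
The angle is 0.5 degrees

Final answer: 0.5 degrees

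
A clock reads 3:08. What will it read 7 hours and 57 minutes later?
Starting time: 3:08
Adding 57 minutes to 8 minutes: 8 + 57 = 65 minutes = 1 hour and 5 minutes
Adding 7 hours: 3 + 7 + 1 (carry) = 11
Final time: 11:05

Final answer: 11:05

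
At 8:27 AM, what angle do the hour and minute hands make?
Hour hand position: 8 x 30 + 27 x 0.5 = 253.5 degrees
Minute hand position: 27 x 6 = 162 degrees
Difference: |253.5 - 162| = 91.5 degrees
The angle between the hands is 91.5 degrees

Final answer: 91.5 degrees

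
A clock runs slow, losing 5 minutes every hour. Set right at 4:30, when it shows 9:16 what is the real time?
For every 60 true minutes, the faulty clock advances 55 minutes, so 1 faulty-clock minute corresponds to 60/55 true minutes.
From 4:30 to 9:16 on the faulty dial is 286 minutes.
True elapsed: 286 x 60/55 = 312 minutes = 5 hours and 12 minutes.
True time: 4:30 + 5 hours and 12 minutes = 9:42.

Final answer: 9:42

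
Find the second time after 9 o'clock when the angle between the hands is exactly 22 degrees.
At t minutes past 9:00, the hour hand is at 30 x 9 + 0.5t degrees and the minute hand is at 6t degrees.
The smaller angle between them is 22 degrees when |30H - 5.5t| = 22 or |30H - 5.5t| = 338.
With H = 9, solve 30 x 9 - 5.5t = +/- target for each target:
  t = (30 x 9 - 22) / 5.5 = 45.09
  t = (30 x 9 + 22) / 5.5 = 53.09
  t = (30 x 9 - 338) / 5.5 = -12.36 (outside (0, 60))
  t = (30 x 9 + 338) / 5.5 = 110.55 (outside (0, 60))
Valid solutions in (0, 60): {45.09, 53.09} minutes.
The second occurrence is t = 53.09 minutes.
The hands form a 22-degree angle at 53.09 minutes past 9:00.

Final answer: 53.09 minutes past 9:00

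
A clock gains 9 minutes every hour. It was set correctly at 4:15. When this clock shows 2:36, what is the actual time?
For every 60 true minutes, the faulty clock advances 69 minutes, so 1 faulty-clock minute corresponds to 60/69 true minutes.
From 4:15 to 2:36 on the faulty dial is 621 minutes.
True elapsed: 621 x 60/69 = 540 minutes = 9 hours.
True time: 4:15 + 9 hours = 1:15.

Final answer: 1:15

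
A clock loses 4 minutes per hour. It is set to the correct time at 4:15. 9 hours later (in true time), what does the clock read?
For every 60 true minutes, the faulty clock advances 60 - 4 = 56 minutes.
True elapsed: 9 hours = 540 minutes.
Faulty clock advances: 540 x 56/60 = 504 minutes (drift: 36 minutes behind).
Shown time: 4:15 + 504 minutes = 12:39.

Final answer: 12:39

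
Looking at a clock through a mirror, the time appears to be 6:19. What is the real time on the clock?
Reflection across the vertical (12-6) axis maps a hand at angle A degrees to (360 - A) degrees, which sends a reading of T minutes past 12:00 to (720 - T) minutes past 12:00.
Mirror reads 6:19 = 379 minutes past 12:00.
Actual time: (720 - 379) mod 720 = 341 minutes = 5:41.

Final answer: 5:41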